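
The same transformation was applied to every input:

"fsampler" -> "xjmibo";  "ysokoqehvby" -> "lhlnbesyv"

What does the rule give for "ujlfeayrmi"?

icbxvojf

Rule — delete the first 2 characters, then shift every letter 3 places backward in the alphabet (wrapping around).
"ujlfeayrmi" → "lfeayrmi" → "icbxvojf".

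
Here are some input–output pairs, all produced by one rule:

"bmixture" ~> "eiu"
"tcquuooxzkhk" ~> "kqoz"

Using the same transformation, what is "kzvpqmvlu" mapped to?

uvm

In each case the input is transformed by: move the last character to the front, then keep one character in every 3, starting at position 1 (positions 1st, 4th, 7th, ...).
Working it through for "kzvpqmvlu": intermediate "ukzvpqmvl", final "uvm".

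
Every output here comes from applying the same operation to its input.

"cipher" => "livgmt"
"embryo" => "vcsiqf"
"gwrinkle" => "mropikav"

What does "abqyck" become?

Rule — move the first 3 characters to the end (rotate left by 3), then shift every letter 4 places forward in the alphabet (wrapping around).
On "abqyck" that produces "cgoefu".
(Check on "embryo": → "ryoemb" → "vcsiqf" ✓)

cgoefu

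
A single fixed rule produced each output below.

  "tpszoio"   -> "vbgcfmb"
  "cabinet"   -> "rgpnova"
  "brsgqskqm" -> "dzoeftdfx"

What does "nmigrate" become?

The rule is to shift every letter 13 places forward in the alphabet (wrapping around) — i.e. ROT13, then move the last 2 characters to the front (rotate right by 2).
For "nmigrate" the result is "grazvten".

grazvten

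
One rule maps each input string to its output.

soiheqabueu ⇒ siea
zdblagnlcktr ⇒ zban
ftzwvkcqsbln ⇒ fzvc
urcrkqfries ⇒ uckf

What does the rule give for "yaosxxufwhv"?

The rule is to keep every other character starting from the first (positions 1st, 3rd, 5th, ...), then keep only the first 4 characters.
On "yaosxxufwhv": the first step gives "yoxuwv", and the second then gives "yoxu".
(Check on "urcrkqfries": → "uckfis" → "uckf" ✓)

yoxu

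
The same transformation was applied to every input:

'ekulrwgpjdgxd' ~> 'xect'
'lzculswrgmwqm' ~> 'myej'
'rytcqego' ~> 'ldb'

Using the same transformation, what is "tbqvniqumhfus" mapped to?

The rule is to keep one character in every 3, starting at position 2 (positions 2nd, 5th, 8th, ...), then shift every letter 13 places forward in the alphabet (wrapping around) — i.e. ROT13.
Working it through for "tbqvniqumhfus": intermediate "bnuf", final "oahs".
(Check on "lzculswrgmwqm": → "zlrw" → "myej" ✓)

oahs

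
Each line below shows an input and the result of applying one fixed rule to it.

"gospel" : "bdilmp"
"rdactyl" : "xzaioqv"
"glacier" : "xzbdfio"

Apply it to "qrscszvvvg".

zdnoppsssw

Looking at the pairs, the operation is to sort the characters into alphabetical order, then shift every letter 3 places backward in the alphabet (wrapping around).
Starting from "qrscszvvvg": after the first operation, "cgqrssvvvz"; after the second, "zdnoppsssw".
(Check on "glacier": → "acegilr" → "xzbdfio" ✓)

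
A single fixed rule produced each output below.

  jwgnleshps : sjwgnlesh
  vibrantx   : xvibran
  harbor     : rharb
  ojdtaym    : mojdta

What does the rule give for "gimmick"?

kgimmi

Each output is the input with this applied: move the last 2 characters to the front (rotate right by 2), then delete the first character.
"gimmick" → "ckgimmi" → "kgimmi".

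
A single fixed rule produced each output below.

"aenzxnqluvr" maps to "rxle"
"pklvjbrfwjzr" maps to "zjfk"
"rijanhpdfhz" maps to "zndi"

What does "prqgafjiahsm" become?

sair

Each output is the input with this applied: keep one character in every 3, starting at position 2 (positions 2nd, 5th, 8th, ...), then swap the first and last characters.
Starting from "prqgafjiahsm": after the first operation, "rais"; after the second, "sair".
(Check on "aenzxnqluvr": → "exlr" → "rxle" ✓)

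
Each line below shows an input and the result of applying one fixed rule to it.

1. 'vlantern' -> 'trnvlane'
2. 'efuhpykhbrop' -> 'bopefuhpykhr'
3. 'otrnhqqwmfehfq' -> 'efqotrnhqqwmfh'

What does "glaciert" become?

irtglace

Rule — move the last 3 characters to the front (rotate right by 3), then swap the first and last characters.
Applying both steps to "glaciert": "ertglaci", then "irtglace".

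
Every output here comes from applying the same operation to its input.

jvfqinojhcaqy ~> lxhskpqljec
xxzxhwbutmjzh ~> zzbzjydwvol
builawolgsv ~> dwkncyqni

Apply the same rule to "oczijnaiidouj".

The rule is to delete the last 2 characters, then shift every letter 2 places forward in the alphabet (wrapping around).
On "oczijnaiidouj": the first step gives "oczijnaiido", and the second then gives "qebklpckkfq".

qebklpckkfq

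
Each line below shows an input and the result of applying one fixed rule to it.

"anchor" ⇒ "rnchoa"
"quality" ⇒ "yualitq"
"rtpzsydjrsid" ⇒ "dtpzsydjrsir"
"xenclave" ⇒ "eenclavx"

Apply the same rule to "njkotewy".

Rule — swap the first and last characters.
On "njkotewy" that produces "yjkotewn".

yjkotewn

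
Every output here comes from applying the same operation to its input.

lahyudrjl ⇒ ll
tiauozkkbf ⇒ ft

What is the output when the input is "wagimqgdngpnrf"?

fw

The rule is to move the last character to the front, then keep only the first 2 characters.
"wagimqgdngpnrf" → "fwagimqgdngpnr" → "fw".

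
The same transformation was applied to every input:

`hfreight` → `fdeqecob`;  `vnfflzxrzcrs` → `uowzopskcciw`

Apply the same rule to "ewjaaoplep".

In each case the input is transformed by: shift every letter 3 places backward in the alphabet (wrapping around), then swap the front and back halves of the string.
"ewjaaoplep" → "lmibmbtgxx".

lmibmbtgxx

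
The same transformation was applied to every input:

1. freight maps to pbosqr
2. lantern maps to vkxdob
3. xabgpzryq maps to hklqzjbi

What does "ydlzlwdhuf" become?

invjvgnre

What's happening: delete the last character, then shift every letter 10 places forward in the alphabet (wrapping around).
Working it through for "ydlzlwdhuf": intermediate "ydlzlwdhu", final "invjvgnre".
(Check on "lantern": → "lanter" → "vkxdob" ✓)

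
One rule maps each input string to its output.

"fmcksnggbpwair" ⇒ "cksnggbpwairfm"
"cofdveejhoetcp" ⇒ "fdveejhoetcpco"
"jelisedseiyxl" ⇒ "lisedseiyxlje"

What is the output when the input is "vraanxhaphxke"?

Each output is the input with this applied: move the first 2 characters to the end (rotate left by 2).
"vraanxhaphxke" → "aanxhaphxkevr".

aanxhaphxkevr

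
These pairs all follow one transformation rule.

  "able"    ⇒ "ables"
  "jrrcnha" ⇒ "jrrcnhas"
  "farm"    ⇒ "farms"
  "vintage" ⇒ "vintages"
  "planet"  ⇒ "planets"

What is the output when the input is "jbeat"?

Each output is the input with this applied: append "s".
So "jbeat" becomes "jbeats".

jbeats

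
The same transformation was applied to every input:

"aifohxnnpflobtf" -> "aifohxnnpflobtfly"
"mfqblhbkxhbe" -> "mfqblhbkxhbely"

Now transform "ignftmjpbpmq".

What's happening: append "ly".
"ignftmjpbpmq" → "ignftmjpbpmqly".

ignftmjpbpmqly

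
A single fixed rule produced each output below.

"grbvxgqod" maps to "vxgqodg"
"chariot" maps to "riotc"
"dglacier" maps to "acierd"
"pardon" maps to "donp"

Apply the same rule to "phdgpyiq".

gpyiqp

Looking at the pairs, the operation is to move the first 3 characters to the end (rotate left by 3), then delete the last 2 characters.
For "phdgpyiq", step one produces "gpyiqphd"; step two turns that into "gpyiqp".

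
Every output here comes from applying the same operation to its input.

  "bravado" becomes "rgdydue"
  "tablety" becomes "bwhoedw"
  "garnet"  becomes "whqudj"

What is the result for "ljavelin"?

Each output is the input with this applied: reverse the string, then shift every letter 3 places forward in the alphabet (wrapping around).
Applying both steps to "ljavelin": "nilevajl", then "qlohydmo".

qlohydmo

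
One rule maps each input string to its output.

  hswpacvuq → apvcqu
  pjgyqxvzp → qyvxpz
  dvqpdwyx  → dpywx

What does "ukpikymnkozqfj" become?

Rule — delete the first 3 characters, then swap each adjacent pair of characters (1↔2, 3↔4, ...).
On "ukpikymnkozqfj": the first step gives "ikymnkozqfj", and the second then gives "kimyknzofqj".

kimyknzofqj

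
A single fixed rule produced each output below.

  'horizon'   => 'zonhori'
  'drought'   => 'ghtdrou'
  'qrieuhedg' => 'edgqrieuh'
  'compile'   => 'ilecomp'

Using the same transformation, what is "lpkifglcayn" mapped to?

aynlpkifglc

The rule is to move the last 3 characters to the front (rotate right by 3).
Applying that to "lpkifglcayn" gives "aynlpkifglc".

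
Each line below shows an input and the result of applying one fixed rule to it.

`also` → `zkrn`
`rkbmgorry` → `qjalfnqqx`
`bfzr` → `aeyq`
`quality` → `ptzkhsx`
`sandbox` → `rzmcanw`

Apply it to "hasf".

Each output is the input with this applied: shift every letter 1 place backward in the alphabet (wrapping around).
On "hasf" that produces "gzre".

gzre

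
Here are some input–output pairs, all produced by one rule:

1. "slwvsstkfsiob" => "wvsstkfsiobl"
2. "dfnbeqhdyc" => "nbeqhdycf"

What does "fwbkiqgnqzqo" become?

Each output is the input with this applied: delete the first character, then move the first character to the end.
Applying both steps to "fwbkiqgnqzqo": "wbkiqgnqzqo", then "bkiqgnqzqow".

bkiqgnqzqow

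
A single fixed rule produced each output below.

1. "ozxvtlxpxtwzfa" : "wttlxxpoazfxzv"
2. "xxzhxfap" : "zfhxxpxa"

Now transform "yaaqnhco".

ahqnyoac

The transformation: take characters alternately from the front and the back (1st, last, 2nd, 2nd-last, ...), then swap the front and back halves of the string.
"yaaqnhco" → "yoacahqn" → "ahqnyoac".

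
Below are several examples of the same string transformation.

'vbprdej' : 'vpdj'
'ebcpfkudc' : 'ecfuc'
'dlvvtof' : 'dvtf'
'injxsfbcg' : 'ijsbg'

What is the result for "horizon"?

Each output is the input with this applied: keep every other character starting from the first (positions 1st, 3rd, 5th, ...).
On "horizon" that produces "hrzn".

hrzn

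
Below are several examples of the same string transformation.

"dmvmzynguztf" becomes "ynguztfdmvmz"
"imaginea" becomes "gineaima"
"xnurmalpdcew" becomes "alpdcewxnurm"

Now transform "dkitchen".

Rule — swap the front and back halves of the string, then move the last character to the front.
Applying both steps to "dkitchen": "chendkit", then "tchendki".

tchendki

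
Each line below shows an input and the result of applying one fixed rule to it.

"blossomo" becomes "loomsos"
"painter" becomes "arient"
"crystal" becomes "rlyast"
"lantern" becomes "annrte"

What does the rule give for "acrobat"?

In each case the input is transformed by: delete the first character, then take characters alternately from the front and the back (1st, last, 2nd, 2nd-last, ...).
For "acrobat", step one produces "crobat"; step two turns that into "ctraob".

ctraob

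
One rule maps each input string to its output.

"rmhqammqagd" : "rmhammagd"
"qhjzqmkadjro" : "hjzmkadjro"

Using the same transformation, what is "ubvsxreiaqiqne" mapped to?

ubvsxreiaine

Rule — remove every "q".
Applying that to "ubvsxreiaqiqne" gives "ubvsxreiaine".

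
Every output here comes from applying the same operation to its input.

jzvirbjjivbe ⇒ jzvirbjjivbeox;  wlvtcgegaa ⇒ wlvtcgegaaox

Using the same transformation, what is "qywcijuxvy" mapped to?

qywcijuxvyox

What's happening: append "ox".
"qywcijuxvy" → "qywcijuxvyox".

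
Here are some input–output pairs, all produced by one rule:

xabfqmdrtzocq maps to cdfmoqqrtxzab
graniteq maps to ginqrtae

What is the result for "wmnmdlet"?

Looking at the pairs, the operation is to sort the characters into alphabetical order, then move the first 2 characters to the end (rotate left by 2).
Doing the same to "wmnmdlet": "lmmntwde".

lmmntwde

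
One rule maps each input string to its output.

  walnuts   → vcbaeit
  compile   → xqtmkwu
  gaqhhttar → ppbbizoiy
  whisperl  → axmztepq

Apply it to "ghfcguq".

kocyopn

Rule — shift every letter 8 places forward in the alphabet (wrapping around), then move the first 3 characters to the end (rotate left by 3).
On "ghfcguq": the first step gives "opnkocy", and the second then gives "kocyopn".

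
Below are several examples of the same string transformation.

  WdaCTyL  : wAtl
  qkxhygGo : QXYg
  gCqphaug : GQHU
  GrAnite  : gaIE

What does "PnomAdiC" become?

What's happening: flip the case of every letter, then keep every other character starting from the first (positions 1st, 3rd, 5th, ...).
On "PnomAdiC": the first step gives "pNOMaDIc", and the second then gives "pOaI".

pOaI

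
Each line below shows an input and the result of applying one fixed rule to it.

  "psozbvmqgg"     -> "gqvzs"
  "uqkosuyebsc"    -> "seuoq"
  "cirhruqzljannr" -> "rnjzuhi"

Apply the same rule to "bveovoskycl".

ckoov

In each case the input is transformed by: keep every other character starting from the second (positions 2nd, 4th, 6th, ...), then reverse the string.
Working it through for "bveovoskycl": intermediate "vookc", final "ckoov".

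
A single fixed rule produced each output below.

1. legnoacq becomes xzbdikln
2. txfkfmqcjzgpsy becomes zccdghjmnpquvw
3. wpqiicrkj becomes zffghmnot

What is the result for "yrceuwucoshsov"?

zzbellopprrstv

What's happening: sort the characters into alphabetical order, then shift every letter 3 places backward in the alphabet (wrapping around).
For "yrceuwucoshsov", step one produces "ccehoorssuuvwy"; step two turns that into "zzbellopprrstv".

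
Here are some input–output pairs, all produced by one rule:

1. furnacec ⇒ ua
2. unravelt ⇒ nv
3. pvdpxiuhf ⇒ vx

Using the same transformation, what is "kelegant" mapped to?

eg

The pattern: keep one character in every 3, starting at position 2 (positions 2nd, 5th, 8th, ...), then delete the last character.
On "kelegant": the first step gives "egt", and the second then gives "eg".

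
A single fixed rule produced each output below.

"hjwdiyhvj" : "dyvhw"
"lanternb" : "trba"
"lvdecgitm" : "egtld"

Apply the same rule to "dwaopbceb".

obeda

Each output is the input with this applied: move the first 3 characters to the end (rotate left by 3), then keep every other character starting from the first (positions 1st, 3rd, 5th, ...).
"dwaopbceb" → "opbcebdwa" → "obeda".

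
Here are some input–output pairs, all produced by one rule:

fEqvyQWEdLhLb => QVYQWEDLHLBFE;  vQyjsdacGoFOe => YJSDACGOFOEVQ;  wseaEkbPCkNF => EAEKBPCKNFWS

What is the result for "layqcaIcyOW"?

Looking at the pairs, the operation is to move the first 2 characters to the end (rotate left by 2), then convert every letter to uppercase.
On "layqcaIcyOW": the first step gives "yqcaIcyOWla", and the second then gives "YQCAICYOWLA".
(Check on "wseaEkbPCkNF": → "eaEkbPCkNFws" → "EAEKBPCKNFWS" ✓)

YQCAICYOWLA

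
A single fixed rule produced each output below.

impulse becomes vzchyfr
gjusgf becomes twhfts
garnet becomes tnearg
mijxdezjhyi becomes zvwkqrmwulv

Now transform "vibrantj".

What's happening: shift every letter 13 places forward in the alphabet (wrapping around) — i.e. ROT13.
So "vibrantj" becomes "ivoenagw".

ivoenagw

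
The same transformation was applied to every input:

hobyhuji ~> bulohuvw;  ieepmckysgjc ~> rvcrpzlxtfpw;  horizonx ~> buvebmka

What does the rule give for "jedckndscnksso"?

rwpqaxfqapfxbf

The transformation: swap each adjacent pair of characters (1↔2, 3↔4, ...), then shift every letter 13 places forward in the alphabet (wrapping around) — i.e. ROT13.
For "jedckndscnksso", step one produces "ejcdnksdncskos"; step two turns that into "rwpqaxfqapfxbf".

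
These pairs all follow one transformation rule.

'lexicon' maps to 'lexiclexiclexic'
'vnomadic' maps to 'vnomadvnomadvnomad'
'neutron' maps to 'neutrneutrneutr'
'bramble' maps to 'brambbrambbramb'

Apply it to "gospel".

Each output is the input with this applied: delete the last 2 characters, then write the whole string 3 times in a row.
Starting from "gospel": after the first operation, "gosp"; after the second, "gospgospgosp".

gospgospgosp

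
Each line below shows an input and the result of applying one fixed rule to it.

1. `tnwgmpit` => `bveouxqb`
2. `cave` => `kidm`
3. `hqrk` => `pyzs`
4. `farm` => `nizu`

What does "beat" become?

Rule — shift every letter 8 places forward in the alphabet (wrapping around).
Applying that to "beat" gives "jmib".

jmib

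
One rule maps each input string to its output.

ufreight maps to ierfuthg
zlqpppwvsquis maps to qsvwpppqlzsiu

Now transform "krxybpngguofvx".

The rule is to reverse the string, then move the first 3 characters to the end (rotate left by 3).
Working it through for "krxybpngguofvx": intermediate "xvfouggnpbyxrk", final "ouggnpbyxrkxvf".

ouggnpbyxrkxvf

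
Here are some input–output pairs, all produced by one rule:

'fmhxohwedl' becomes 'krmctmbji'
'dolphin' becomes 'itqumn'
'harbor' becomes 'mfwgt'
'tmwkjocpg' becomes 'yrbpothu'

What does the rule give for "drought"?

Rule — delete the last character, then shift every letter 5 places forward in the alphabet (wrapping around).
For "drought", step one produces "drough"; step two turns that into "iwtzlm".

iwtzlm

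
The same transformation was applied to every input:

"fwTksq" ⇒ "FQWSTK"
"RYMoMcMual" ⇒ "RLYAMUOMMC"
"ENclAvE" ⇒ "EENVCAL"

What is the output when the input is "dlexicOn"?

In each case the input is transformed by: take characters alternately from the front and the back (1st, last, 2nd, 2nd-last, ...), then convert every letter to uppercase.
For "dlexicOn", step one produces "dnlOecxi"; step two turns that into "DNLOECXI".

DNLOECXI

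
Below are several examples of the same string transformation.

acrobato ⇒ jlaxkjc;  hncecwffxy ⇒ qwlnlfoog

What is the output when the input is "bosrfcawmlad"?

The pattern: delete the last character, then shift every letter 9 places forward in the alphabet (wrapping around).
"bosrfcawmlad" → "bosrfcawmla" → "kxbaoljfvuj".

kxbaoljfvuj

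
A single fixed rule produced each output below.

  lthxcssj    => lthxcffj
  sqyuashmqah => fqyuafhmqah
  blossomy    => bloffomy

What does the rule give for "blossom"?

bloffom

The rule is to replace every "s" with "f".
Doing the same to "blossom": "bloffom".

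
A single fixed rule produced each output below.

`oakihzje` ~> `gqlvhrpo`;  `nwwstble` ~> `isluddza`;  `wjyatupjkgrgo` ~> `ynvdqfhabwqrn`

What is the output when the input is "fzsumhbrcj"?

What's happening: shift every letter 7 places forward in the alphabet (wrapping around), then move the last 3 characters to the front (rotate right by 3).
"fzsumhbrcj" → "yjqmgzbtoi".

yjqmgzbtoi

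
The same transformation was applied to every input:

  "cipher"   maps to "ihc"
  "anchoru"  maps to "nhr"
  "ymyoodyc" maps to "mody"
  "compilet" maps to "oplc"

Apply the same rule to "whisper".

The transformation: swap the first and last characters, then keep every other character starting from the second (positions 2nd, 4th, 6th, ...).
So "whisper" becomes "hse".
(Check on "cipher": → "riphec" → "ihc" ✓)

hse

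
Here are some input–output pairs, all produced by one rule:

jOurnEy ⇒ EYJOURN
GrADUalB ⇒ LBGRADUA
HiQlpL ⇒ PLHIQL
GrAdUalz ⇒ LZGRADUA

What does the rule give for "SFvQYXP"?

XPSFVQY

In each case the input is transformed by: move the last 2 characters to the front (rotate right by 2), then convert every letter to uppercase.
Working it through for "SFvQYXP": intermediate "XPSFvQY", final "XPSFVQY".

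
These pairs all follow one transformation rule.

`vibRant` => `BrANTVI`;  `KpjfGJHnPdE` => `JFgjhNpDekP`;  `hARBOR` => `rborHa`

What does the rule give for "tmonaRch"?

The pattern: move the first 2 characters to the end (rotate left by 2), then flip the case of every letter.
For "tmonaRch", step one produces "onaRchtm"; step two turns that into "ONArCHTM".

ONArCHTM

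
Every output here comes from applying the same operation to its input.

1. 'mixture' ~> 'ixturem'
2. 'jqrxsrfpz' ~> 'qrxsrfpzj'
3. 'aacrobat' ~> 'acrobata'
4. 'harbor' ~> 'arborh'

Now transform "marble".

arblem

Looking at the pairs, the operation is to move the first character to the end.
On "marble" that produces "arblem".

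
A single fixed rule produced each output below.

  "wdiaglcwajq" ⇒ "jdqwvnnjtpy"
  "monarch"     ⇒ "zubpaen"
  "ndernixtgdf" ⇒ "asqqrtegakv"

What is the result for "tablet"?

The rule is to take characters alternately from the front and the back (1st, last, 2nd, 2nd-last, ...), then shift every letter 13 places forward in the alphabet (wrapping around) — i.e. ROT13.
On "tablet": the first step gives "ttaebl", and the second then gives "ggnroy".

ggnroy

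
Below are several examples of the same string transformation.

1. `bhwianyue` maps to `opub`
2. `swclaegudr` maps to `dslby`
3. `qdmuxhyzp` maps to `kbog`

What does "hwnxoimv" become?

Each output is the input with this applied: keep every other character starting from the second (positions 2nd, 4th, 6th, ...), then shift every letter 7 places forward in the alphabet (wrapping around).
Applying both steps to "hwnxoimv": "wxiv", then "depc".

depc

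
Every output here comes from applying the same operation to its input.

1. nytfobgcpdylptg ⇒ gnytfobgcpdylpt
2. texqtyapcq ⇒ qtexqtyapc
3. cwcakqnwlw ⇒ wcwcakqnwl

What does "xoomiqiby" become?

yxoomiqib

Each output is the input with this applied: move the last character to the front.
So "xoomiqiby" becomes "yxoomiqib".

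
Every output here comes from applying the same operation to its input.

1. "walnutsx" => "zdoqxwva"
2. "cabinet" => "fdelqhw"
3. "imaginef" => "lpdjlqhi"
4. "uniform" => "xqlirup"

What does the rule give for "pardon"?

The pattern: shift every letter 3 places forward in the alphabet (wrapping around).
For "pardon" the result is "sdugrq".

sdugrq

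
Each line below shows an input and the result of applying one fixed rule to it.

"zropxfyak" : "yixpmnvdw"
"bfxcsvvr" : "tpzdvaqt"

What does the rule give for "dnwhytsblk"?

In each case the input is transformed by: shift every letter 2 places backward in the alphabet (wrapping around), then move the last 2 characters to the front (rotate right by 2).
Starting from "dnwhytsblk": after the first operation, "blufwrqzji"; after the second, "jiblufwrqz".

jiblufwrqz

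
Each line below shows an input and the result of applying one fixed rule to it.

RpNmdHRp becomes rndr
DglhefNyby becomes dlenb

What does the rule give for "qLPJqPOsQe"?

The transformation: keep every other character starting from the first (positions 1st, 3rd, 5th, ...), then convert every letter to lowercase.
Applying both steps to "qLPJqPOsQe": "qPqOQ", then "qpqoq".

qpqoq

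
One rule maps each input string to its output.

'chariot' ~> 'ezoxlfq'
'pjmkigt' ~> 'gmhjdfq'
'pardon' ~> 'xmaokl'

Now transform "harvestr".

What's happening: shift every letter 3 places backward in the alphabet (wrapping around), then swap each adjacent pair of characters (1↔2, 3↔4, ...).
Working it through for "harvestr": intermediate "exosbpqo", final "xesopboq".

xesopboq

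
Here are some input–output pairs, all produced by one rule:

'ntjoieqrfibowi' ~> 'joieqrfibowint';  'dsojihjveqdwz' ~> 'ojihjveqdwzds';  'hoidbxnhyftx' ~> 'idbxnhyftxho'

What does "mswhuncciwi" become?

The rule is to move the first 2 characters to the end (rotate left by 2).
So "mswhuncciwi" becomes "whuncciwims".

whuncciwims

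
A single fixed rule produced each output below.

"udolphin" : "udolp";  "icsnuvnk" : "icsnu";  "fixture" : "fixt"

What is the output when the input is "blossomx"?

The transformation: delete the last 3 characters.
"blossomx" → "bloss".

bloss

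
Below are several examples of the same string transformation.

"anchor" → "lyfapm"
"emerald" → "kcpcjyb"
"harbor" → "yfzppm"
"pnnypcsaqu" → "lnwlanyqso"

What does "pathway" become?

In each case the input is transformed by: swap each adjacent pair of characters (1↔2, 3↔4, ...), then shift every letter 2 places backward in the alphabet (wrapping around).
Doing the same to "pathway": "ynfryuw".

ynfryuw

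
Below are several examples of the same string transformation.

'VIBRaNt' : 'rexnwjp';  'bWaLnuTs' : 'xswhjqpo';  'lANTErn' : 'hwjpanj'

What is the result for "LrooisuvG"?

The rule is to shift every letter 4 places backward in the alphabet (wrapping around), then convert every letter to lowercase.
Doing the same to "LrooisuvG": "hnkkeoqrc".
(Check on "bWaLnuTs": → "xSwHjqPo" → "xswhjqpo" ✓)

hnkkeoqrc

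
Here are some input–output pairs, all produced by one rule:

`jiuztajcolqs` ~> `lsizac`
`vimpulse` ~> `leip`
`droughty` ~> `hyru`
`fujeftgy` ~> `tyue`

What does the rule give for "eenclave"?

Rule — keep every other character starting from the second (positions 2nd, 4th, 6th, ...), then move the last 2 characters to the front (rotate right by 2).
"eenclave" → "ecae" → "aeec".

aeec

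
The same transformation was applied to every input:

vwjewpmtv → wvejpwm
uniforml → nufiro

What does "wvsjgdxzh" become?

vwjsdgx

Rule — delete the last 2 characters, then swap each adjacent pair of characters (1↔2, 3↔4, ...).
Applying both steps to "wvsjgdxzh": "wvsjgdx", then "vwjsdgx".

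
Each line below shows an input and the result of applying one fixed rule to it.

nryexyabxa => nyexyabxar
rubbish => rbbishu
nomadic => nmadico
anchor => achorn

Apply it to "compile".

Looking at the pairs, the operation is to move the first character to the end, then swap the first and last characters.
Applying both steps to "compile": "ompilec", then "cmpileo".

cmpileo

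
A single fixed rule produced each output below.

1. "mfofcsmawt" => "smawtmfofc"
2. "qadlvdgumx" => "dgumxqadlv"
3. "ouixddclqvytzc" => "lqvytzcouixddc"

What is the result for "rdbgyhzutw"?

hzutwrdbgy

The pattern: swap the front and back halves of the string.
On "rdbgyhzutw" that produces "hzutwrdbgy".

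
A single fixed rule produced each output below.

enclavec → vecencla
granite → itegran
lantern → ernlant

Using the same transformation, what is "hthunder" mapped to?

derhthun

Looking at the pairs, the operation is to move the last 3 characters to the front (rotate right by 3).
For "hthunder" the result is "derhthun".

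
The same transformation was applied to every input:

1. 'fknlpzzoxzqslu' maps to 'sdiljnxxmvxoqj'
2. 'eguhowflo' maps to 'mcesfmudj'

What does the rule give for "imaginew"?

ugkyeglc

What's happening: move the last character to the front, then shift every letter 2 places backward in the alphabet (wrapping around).
So "imaginew" becomes "ugkyeglc".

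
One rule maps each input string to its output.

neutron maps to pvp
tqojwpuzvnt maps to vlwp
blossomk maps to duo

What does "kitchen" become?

mep

The transformation: shift every letter 2 places forward in the alphabet (wrapping around), then keep one character in every 3, starting at position 1 (positions 1st, 4th, 7th, ...).
On "kitchen": the first step gives "mkvejgp", and the second then gives "mep".
(Check on "neutron": → "pgwvtqp" → "pvp" ✓)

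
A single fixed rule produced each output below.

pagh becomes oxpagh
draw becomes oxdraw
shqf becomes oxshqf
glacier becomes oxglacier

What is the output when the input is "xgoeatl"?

oxxgoeatl

Each output is the input with this applied: prepend "ox".
So "xgoeatl" becomes "oxxgoeatl".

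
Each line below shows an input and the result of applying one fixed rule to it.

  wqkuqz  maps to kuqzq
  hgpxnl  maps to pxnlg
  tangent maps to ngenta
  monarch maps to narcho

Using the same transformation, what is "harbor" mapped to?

In each case the input is transformed by: delete the first character, then move the first character to the end.
Applying both steps to "harbor": "arbor", then "rbora".

rbora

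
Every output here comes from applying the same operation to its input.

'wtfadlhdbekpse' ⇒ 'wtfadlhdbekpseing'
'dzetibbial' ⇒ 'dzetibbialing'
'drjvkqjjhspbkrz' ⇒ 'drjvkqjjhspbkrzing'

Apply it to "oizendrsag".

The rule is to append "ing".
Applying that to "oizendrsag" gives "oizendrsaging".

oizendrsaging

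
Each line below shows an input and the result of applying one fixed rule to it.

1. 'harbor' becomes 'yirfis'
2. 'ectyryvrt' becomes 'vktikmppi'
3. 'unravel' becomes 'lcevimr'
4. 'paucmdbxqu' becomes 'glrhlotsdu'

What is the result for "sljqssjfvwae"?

jvcranhmjwja

The pattern: shift every letter 9 places backward in the alphabet (wrapping around), then take characters alternately from the front and the back (1st, last, 2nd, 2nd-last, ...).
Working it through for "sljqssjfvwae": intermediate "jcahjjawmnrv", final "jvcranhmjwja".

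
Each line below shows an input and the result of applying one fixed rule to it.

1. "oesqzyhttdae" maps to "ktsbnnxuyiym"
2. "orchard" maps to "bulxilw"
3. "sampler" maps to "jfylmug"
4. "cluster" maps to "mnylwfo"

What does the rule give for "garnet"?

hynaul

Rule — shift every letter 6 places backward in the alphabet (wrapping around), then move the first 3 characters to the end (rotate left by 3).
So "garnet" becomes "hynaul".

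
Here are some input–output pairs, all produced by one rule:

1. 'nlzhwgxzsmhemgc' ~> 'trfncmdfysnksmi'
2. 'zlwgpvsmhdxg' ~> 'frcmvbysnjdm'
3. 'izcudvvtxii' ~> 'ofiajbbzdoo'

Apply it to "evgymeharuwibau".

kbmeskngxacohga

The rule is to shift every letter 6 places forward in the alphabet (wrapping around).
Doing the same to "evgymeharuwibau": "kbmeskngxacohga".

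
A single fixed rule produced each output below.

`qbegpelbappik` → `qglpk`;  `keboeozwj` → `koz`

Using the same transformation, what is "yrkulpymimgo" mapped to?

yuym

The transformation: keep one character in every 3, starting at position 1 (positions 1st, 4th, 7th, ...).
"yrkulpymimgo" → "yuym".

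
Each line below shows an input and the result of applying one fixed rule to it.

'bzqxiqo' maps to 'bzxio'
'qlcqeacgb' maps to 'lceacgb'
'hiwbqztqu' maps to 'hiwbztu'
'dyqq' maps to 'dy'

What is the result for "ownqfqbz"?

The transformation: remove every "q".
"ownqfqbz" → "ownfbz".

ownfbz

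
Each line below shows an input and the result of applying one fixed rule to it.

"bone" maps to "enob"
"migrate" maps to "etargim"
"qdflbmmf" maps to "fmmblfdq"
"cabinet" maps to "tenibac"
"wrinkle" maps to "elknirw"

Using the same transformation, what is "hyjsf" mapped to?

fsjyh

Rule — reverse the string.
Applying that to "hyjsf" gives "fsjyh".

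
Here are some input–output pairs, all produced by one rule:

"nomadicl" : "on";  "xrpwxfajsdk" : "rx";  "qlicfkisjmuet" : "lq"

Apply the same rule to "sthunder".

ts

Looking at the pairs, the operation is to reverse the string, then keep only the last 2 characters.
"sthunder" → "rednuhts" → "ts".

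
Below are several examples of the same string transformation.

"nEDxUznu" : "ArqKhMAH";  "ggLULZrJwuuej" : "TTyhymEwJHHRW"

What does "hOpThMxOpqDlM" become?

UbCgUzKbCDqYz

The transformation: flip the case of every letter, then shift every letter 13 places forward in the alphabet (wrapping around) — i.e. ROT13.
Doing the same to "hOpThMxOpqDlM": "UbCgUzKbCDqYz".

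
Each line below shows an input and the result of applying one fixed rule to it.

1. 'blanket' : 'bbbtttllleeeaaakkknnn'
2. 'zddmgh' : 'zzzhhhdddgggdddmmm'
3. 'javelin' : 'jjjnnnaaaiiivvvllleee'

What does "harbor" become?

hhhrrraaaooorrrbbb

What's happening: take characters alternately from the front and the back (1st, last, 2nd, 2nd-last, ...), then repeat every character 3 times.
Applying both steps to "harbor": "hraorb", then "hhhrrraaaooorrrbbb".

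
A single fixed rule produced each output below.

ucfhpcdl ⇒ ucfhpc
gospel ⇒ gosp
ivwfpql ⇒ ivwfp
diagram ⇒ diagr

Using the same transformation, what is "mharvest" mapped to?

mharve

In each case the input is transformed by: delete the last 2 characters.
Doing the same to "mharvest": "mharve".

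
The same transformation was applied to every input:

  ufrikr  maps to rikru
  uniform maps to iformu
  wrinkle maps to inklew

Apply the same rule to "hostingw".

stingwh

Each output is the input with this applied: move the first 2 characters to the end (rotate left by 2), then delete the last character.
Working it through for "hostingw": intermediate "stingwho", final "stingwh".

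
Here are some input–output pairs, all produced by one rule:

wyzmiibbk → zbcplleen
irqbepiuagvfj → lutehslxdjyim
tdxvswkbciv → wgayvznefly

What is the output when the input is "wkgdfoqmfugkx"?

znjgirtpixjna

Looking at the pairs, the operation is to shift every letter 3 places forward in the alphabet (wrapping around).
On "wkgdfoqmfugkx" that produces "znjgirtpixjna".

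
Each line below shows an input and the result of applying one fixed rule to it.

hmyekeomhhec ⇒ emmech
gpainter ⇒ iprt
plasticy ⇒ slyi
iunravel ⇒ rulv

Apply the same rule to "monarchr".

Rule — keep every other character starting from the second (positions 2nd, 4th, 6th, ...), then swap each adjacent pair of characters (1↔2, 3↔4, ...).
Starting from "monarchr": after the first operation, "oacr"; after the second, "aorc".

aorc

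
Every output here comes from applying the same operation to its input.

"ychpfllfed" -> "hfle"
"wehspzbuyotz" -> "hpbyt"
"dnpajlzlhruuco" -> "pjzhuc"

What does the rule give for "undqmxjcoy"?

dmjo

The transformation: keep every other character starting from the first (positions 1st, 3rd, 5th, ...), then delete the first character.
Starting from "undqmxjcoy": after the first operation, "udmjo"; after the second, "dmjo".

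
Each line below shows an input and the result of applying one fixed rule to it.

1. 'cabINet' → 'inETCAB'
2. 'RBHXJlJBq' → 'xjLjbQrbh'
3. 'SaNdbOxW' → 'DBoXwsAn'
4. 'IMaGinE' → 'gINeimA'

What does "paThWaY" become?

HwAyPAt

Each output is the input with this applied: move the first 3 characters to the end (rotate left by 3), then flip the case of every letter.
Applying that to "paThWaY" gives "HwAyPAt".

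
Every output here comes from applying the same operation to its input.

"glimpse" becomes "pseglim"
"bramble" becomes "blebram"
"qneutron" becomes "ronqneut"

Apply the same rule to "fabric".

ricfab

Looking at the pairs, the operation is to move the last 3 characters to the front (rotate right by 3).
For "fabric" the result is "ricfab".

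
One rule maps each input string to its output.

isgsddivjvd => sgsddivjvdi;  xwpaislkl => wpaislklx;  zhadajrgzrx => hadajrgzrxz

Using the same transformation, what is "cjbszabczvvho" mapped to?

In each case the input is transformed by: move the first character to the end.
Doing the same to "cjbszabczvvho": "jbszabczvvhoc".

jbszabczvvhoc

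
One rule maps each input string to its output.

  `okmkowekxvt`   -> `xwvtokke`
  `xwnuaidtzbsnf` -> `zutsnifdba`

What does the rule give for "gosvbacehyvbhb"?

yvvhhecbbba

The pattern: delete the first 3 characters, then sort the characters into reverse alphabetical order.
Working it through for "gosvbacehyvbhb": intermediate "vbacehyvbhb", final "yvvhhecbbba".
(Check on "okmkowekxvt": → "kowekxvt" → "xwvtokke" ✓)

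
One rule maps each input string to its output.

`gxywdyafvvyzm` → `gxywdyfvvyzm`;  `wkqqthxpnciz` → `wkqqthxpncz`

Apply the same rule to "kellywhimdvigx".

kllywhmdvgx

In each case the input is transformed by: remove every vowel.
Applying that to "kellywhimdvigx" gives "kllywhmdvgx".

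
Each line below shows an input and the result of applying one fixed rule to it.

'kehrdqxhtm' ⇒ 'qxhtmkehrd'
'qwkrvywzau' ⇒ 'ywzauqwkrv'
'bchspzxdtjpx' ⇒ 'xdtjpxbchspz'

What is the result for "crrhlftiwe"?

The pattern: swap the front and back halves of the string.
Doing the same to "crrhlftiwe": "ftiwecrrhl".

ftiwecrrhl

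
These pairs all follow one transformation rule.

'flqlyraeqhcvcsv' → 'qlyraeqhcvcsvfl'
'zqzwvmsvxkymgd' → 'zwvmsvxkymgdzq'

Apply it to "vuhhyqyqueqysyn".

Rule — move the first 2 characters to the end (rotate left by 2).
So "vuhhyqyqueqysyn" becomes "hhyqyqueqysynvu".

hhyqyqueqysynvu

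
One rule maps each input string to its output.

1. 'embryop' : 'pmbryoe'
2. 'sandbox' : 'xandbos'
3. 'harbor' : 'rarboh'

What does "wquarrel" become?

lquarrew

Looking at the pairs, the operation is to swap the first and last characters.
Doing the same to "wquarrel": "lquarrew".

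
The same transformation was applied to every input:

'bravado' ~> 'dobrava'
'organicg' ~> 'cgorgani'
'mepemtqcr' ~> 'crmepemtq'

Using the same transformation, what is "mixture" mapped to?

The transformation: move the last 2 characters to the front (rotate right by 2).
So "mixture" becomes "remixtu".

remixtu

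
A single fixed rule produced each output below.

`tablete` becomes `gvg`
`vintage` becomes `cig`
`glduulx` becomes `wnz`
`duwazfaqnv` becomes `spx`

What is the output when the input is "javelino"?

kpq

Rule — shift every letter 2 places forward in the alphabet (wrapping around), then keep only the last 3 characters.
Starting from "javelino": after the first operation, "lcxgnkpq"; after the second, "kpq".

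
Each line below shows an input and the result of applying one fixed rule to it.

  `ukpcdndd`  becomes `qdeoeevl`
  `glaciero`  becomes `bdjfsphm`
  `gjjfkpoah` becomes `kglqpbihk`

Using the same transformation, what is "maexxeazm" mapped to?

The pattern: move the first 2 characters to the end (rotate left by 2), then shift every letter 1 place forward in the alphabet (wrapping around).
On "maexxeazm": the first step gives "exxeazmma", and the second then gives "fyyfbannb".

fyyfbannb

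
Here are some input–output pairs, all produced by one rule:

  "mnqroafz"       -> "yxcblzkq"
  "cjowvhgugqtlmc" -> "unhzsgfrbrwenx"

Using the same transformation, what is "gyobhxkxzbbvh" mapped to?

The pattern: swap each adjacent pair of characters (1↔2, 3↔4, ...), then shift every letter 11 places forward in the alphabet (wrapping around).
For "gyobhxkxzbbvh", step one produces "ygboxhxkbzvbh"; step two turns that into "jrmzisivmkgms".

jrmzisivmkgms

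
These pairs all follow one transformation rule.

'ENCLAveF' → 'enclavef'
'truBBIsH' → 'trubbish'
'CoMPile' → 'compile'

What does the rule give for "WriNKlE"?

wrinkle

Looking at the pairs, the operation is to convert every letter to lowercase.
Doing the same to "WriNKlE": "wrinkle".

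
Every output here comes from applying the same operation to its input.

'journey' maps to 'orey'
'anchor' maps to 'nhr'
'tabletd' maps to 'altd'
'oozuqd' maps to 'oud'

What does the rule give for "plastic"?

lsic

The pattern: swap each adjacent pair of characters (1↔2, 3↔4, ...), then keep every other character starting from the first (positions 1st, 3rd, 5th, ...).
Applying both steps to "plastic": "lpsaitc", then "lsic".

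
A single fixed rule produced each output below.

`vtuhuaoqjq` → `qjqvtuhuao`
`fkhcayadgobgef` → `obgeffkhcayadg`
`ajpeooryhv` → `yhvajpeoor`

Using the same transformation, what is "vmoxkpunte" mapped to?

ntevmoxkpu

In each case the input is transformed by: swap the front and back halves of the string, then move the first 2 characters to the end (rotate left by 2).
So "vmoxkpunte" becomes "ntevmoxkpu".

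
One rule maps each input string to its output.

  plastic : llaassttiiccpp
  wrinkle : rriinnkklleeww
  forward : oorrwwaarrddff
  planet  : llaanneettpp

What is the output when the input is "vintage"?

iinnttaaggeevv

Looking at the pairs, the operation is to move the first character to the end, then double every character.
Starting from "vintage": after the first operation, "intagev"; after the second, "iinnttaaggeevv".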